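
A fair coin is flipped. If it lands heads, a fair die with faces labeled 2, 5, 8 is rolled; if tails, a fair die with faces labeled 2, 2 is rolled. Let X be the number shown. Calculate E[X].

7/2

E[X | heads] = (2+5+8)/3 = 5.
E[X | tails] = (2+2)/2 = 2.
By the law of total expectation,
E[X] = (1/2)·(5) + (1/2)·(2) = 7/2.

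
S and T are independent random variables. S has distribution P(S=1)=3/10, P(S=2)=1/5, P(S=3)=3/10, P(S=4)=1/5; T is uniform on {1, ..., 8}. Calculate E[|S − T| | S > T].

P(S > T) = 7/40.
Summing |S−T|·P(x,y) over outcomes with S > T gives 23/80.
E[|S − T| | S > T] = (23/80) / (7/40) = 23/14.

23/14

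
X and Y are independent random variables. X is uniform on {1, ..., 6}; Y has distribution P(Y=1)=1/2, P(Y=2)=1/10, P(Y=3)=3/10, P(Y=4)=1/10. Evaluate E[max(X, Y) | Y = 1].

7/2

P(Y = 1) = 1/2.
Summing max(X,Y)·P(x,y) over outcomes with Y = 1 gives 7/4.
E[max(X, Y) | Y = 1] = (7/4) / (1/2) = 7/2.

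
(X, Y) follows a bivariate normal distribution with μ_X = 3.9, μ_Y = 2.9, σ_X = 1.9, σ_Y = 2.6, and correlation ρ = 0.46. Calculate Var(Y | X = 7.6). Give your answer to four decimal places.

Var(Y | X=x) = (1 − ρ²)·σ_Y².
Var(Y | X=7.6) = (2.6)²·(1 − (0.46)²) = 6.76·0.7884 = 5.3296.

5.3296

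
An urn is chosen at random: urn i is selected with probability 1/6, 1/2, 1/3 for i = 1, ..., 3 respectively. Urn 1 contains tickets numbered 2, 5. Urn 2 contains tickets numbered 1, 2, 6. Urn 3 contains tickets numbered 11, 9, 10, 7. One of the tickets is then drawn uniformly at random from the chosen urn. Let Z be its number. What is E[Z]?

31/6

E[Z | urn 1] = (2+5)/2 = 7/2.
E[Z | urn 2] = (1+2+6)/3 = 3.
E[Z | urn 3] = (11+9+10+7)/4 = 37/4.
E[Z] = (1/6)·(7/2) + (1/2)·(3) + (1/3)·(37/4) = 31/6.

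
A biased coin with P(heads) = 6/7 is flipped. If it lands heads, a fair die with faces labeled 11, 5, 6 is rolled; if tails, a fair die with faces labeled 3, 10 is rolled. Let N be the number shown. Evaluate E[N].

E[N | heads] = (11+5+6)/3 = 22/3.
E[N | tails] = (3+10)/2 = 13/2.
E[N] = (6/7)·(22/3) + (1/7)·(13/2) = 101/14.

101/14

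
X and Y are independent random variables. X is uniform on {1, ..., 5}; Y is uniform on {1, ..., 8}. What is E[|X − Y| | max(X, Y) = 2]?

Outcomes with max(X, Y) = 2: (1,2), (2,1), (2,2), each with probability 1/40.
E[|X − Y| | max(X, Y) = 2] = (1 + 1 + 0) / 3 = 2/3.

2/3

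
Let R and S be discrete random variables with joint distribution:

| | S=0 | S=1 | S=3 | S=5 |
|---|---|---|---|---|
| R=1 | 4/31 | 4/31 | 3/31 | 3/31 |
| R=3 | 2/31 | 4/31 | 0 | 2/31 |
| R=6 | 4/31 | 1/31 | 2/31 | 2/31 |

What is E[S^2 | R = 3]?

P(R = 3) = 8/31.
Summing S^2·P(R=x,S=y) over the conditioning event gives 54/31.
E[S^2 | R = 3] = (54/31) / (8/31) = 27/4.

27/4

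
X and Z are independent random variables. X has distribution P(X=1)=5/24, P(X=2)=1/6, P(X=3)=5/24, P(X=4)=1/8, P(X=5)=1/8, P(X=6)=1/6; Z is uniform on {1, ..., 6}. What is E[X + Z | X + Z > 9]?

P(X + Z > 9) = 7/48.
Summing (X+Z)·P(x,y) over outcomes with X + Z > 9 gives 25/16.
E[X + Z | X + Z > 9] = (25/16) / (7/48) = 75/7.

75/7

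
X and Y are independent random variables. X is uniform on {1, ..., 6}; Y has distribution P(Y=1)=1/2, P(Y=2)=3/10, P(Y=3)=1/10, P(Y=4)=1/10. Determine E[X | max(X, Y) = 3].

P(max(X, Y) = 3) = 11/60.
Summing X·P(x,y) over outcomes with max(X, Y) = 3 gives 1/2.
E[X | max(X, Y) = 3] = (1/2) / (11/60) = 30/11.

30/11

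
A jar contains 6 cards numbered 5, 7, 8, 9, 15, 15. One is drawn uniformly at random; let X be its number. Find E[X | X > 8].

P(X > 8) = 1/2.
Σ over the event: 9·1/6 + 15·1/3 = 13/2.
E[X | X > 8] = (13/2) / (1/2) = 13.

13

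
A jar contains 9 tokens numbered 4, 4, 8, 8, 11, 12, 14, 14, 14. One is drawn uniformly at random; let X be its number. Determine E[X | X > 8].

13

P(X > 8) = 5/9.
Σ over the event: 11·1/9 + 12·1/9 + 14·1/3 = 65/9.
E[X | X > 8] = (65/9) / (5/9) = 13.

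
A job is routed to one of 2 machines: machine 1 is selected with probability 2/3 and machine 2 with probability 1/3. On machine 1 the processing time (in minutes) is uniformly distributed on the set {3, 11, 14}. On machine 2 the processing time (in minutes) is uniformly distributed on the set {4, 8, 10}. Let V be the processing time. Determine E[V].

26/3

E[V | machine 1] = (3+11+14)/3 = 28/3.
E[V | machine 2] = (4+8+10)/3 = 22/3.
By the law of total expectation,
E[V] = (2/3)·(28/3) + (1/3)·(22/3) = 26/3.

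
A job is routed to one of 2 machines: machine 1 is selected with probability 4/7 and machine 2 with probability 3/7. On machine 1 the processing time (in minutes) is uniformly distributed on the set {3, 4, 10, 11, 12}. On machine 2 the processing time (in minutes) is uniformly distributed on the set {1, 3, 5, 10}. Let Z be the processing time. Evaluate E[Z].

E[Z | machine 1] = (3+4+10+11+12)/5 = 8.
E[Z | machine 2] = (1+3+5+10)/4 = 19/4.
E[Z] = (4/7)·(8) + (3/7)·(19/4) = 185/28.

185/28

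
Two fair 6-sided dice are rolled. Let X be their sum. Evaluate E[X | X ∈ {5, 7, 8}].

34/5

P(X ∈ {5, 7, 8}) = 5/12.
Σ over the event: 5·1/9 + 7·1/6 + 8·5/36 = 17/6.
E[X | X ∈ {5, 7, 8}] = (17/6) / (5/12) = 34/5.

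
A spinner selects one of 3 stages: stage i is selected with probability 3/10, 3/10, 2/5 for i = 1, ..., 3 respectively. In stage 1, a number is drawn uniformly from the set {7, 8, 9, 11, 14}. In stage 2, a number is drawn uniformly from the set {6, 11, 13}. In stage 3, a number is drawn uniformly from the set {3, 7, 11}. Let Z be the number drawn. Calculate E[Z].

437/50

E[Z | stage 1] = (7+8+9+11+14)/5 = 49/5.
E[Z | stage 2] = (6+11+13)/3 = 10.
E[Z | stage 3] = (3+7+11)/3 = 7.
By the law of total expectation,
E[Z] = (3/10)·(49/5) + (3/10)·(10) + (2/5)·(7) = 437/50.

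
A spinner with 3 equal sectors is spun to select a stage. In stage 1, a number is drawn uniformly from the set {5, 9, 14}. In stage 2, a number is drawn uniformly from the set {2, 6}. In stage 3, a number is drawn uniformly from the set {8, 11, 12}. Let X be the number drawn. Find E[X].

71/9

E[X | stage 1] = (5+9+14)/3 = 28/3.
E[X | stage 2] = (2+6)/2 = 4.
E[X | stage 3] = (8+11+12)/3 = 31/3.
By the law of total expectation,
E[X] = (1/3)·(28/3) + (1/3)·(4) + (1/3)·(31/3) = 71/9.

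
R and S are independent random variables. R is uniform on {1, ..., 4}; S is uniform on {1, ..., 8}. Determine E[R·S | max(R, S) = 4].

64/7

P(max(R, S) = 4) = 7/32.
Summing RS·P(x,y) over outcomes with max(R, S) = 4 gives 2.
E[R·S | max(R, S) = 4] = (2) / (7/32) = 64/7.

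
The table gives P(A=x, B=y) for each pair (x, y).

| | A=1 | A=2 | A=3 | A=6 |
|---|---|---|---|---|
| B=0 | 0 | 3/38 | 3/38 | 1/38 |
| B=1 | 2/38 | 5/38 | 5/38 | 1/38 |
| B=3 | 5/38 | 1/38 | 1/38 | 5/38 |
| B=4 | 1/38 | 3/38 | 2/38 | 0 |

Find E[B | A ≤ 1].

21/8

P(A ≤ 1) = 4/19.
Σ B·P over the event = 1·(2/38) + 3·(5/38) + 4·(1/38) = 21/38.
E[B | A ≤ 1] = (21/38) / (4/19) = 21/8.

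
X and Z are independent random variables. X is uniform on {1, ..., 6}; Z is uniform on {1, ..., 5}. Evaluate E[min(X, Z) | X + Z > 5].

P(X + Z > 5) = 2/3.
Summing min(X,Z)·P(x,y) over outcomes with X + Z > 5 gives 19/10.
E[min(X, Z) | X + Z > 5] = (19/10) / (2/3) = 57/20.

57/20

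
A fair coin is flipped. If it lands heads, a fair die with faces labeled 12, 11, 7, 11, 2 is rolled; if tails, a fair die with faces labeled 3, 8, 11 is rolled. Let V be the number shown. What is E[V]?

E[V | heads] = (12+11+7+11+2)/5 = 43/5.
E[V | tails] = (3+8+11)/3 = 22/3.
E[V] = (1/2)·(43/5) + (1/2)·(22/3) = 239/30.

239/30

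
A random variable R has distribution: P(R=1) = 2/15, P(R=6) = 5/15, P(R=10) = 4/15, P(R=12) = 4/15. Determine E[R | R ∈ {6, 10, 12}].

P(R ∈ {6, 10, 12}) = 13/15.
Σ over the event: 6·1/3 + 10·4/15 + 12·4/15 = 118/15.
E[R | R ∈ {6, 10, 12}] = (118/15) / (13/15) = 118/13.

118/13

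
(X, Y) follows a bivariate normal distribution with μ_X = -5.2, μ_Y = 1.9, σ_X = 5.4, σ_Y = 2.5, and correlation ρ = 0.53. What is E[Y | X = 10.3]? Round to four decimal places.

5.7032

E[Y | X=x] = μ_Y + ρ(σ_Y/σ_X)(x − μ_X) for jointly normal variables.
E[Y | X=10.3] = 1.9 + (0.53)·(2.5/5.4)·(10.3 − (-5.2)) = 1.9 + (0.24537)·(15.5) = 5.7032.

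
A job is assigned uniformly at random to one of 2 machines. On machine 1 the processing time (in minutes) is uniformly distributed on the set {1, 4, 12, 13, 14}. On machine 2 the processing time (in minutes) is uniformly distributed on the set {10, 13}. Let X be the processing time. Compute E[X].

E[X | machine 1] = (1+4+12+13+14)/5 = 44/5.
E[X | machine 2] = (10+13)/2 = 23/2.
E[X] = (1/2)·(44/5) + (1/2)·(23/2) = 203/20.

203/20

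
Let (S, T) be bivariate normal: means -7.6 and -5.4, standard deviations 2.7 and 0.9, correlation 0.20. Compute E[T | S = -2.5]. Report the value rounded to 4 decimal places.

-5.0600

For a bivariate normal, E[T | S=x] = μ_T + ρ·(σ_T/σ_S)·(x − μ_S).
E[T | S=-2.5] = -5.4 + (0.20)·(0.9/2.7)·(-2.5 − (-7.6)) = -5.4 + (0.066667)·(5.1) = -5.0600.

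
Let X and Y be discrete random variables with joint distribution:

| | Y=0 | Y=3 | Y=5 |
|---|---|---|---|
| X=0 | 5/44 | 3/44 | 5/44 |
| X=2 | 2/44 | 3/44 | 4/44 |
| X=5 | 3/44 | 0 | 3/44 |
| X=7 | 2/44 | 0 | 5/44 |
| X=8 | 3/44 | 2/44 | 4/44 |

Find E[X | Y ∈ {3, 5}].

112/29

P(Y ∈ {3, 5}) = 29/44.
Σ X·P over the event = 0·(3/44) + 0·(5/44) + 2·(3/44) + 2·(4/44) + 5·(3/44) + 7·(5/44) + 8·(2/44) + 8·(4/44) = 28/11.
E[X | Y ∈ {3, 5}] = (28/11) / (29/44) = 112/29.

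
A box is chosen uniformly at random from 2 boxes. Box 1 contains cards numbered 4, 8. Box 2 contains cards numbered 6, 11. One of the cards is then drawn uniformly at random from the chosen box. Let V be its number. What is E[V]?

E[V | box 1] = (4+8)/2 = 6.
E[V | box 2] = (6+11)/2 = 17/2.
E[V] = (1/2)·(6) + (1/2)·(17/2) = 29/4.

29/4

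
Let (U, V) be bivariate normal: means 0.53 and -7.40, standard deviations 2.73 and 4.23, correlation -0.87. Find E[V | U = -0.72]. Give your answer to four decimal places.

The regression of V on U has slope ρ·σ_V/σ_U and passes through (μ_U, μ_V).
E[V | U=-0.72] = -7.40 + (-0.87)·(4.23/2.73)·(-0.72 − (0.53)) = -7.40 + (-1.348)·(-1.25) = -5.7150.

-5.7150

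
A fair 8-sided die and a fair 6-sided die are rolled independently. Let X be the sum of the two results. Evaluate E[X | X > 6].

314/33

P(X > 6) = 11/16.
Σ over the event: 7·1/8 + 8·1/8 + 9·1/8 + 10·5/48 + 11·1/12 + 12·1/16 + 13·1/24 + 14·1/48 = 157/24.
E[X | X > 6] = (157/24) / (11/16) = 314/33.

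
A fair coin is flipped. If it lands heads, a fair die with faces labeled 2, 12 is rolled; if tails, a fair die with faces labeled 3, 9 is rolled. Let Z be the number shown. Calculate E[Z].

13/2

E[Z | heads] = (2+12)/2 = 7.
E[Z | tails] = (3+9)/2 = 6.
E[Z] = (1/2)·(7) + (1/2)·(6) = 13/2.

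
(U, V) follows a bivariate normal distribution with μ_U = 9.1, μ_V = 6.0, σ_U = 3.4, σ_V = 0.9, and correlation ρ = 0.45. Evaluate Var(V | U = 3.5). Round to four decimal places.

0.6460

Var(V | U=x) = (1 − ρ²)·σ_V².
Var(V | U=3.5) = (0.9)²·(1 − (0.45)²) = 0.81·0.7975 = 0.6460.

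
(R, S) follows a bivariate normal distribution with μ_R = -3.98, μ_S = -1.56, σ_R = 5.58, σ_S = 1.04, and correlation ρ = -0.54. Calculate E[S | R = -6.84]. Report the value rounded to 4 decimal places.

The regression of S on R has slope ρ·σ_S/σ_R and passes through (μ_R, μ_S).
E[S | R=-6.84] = -1.56 + (-0.54)·(1.04/5.58)·(-6.84 − (-3.98)) = -1.56 + (-0.100645)·(-2.86) = -1.2722.

-1.2722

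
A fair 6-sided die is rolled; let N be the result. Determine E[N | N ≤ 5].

3

Given N ≤ 5, N is equally likely to be any of {1, 2, 3, 4, 5}.
E[N | N ≤ 5] = (1 + 2 + 3 + 4 + 5) / 5 = 3.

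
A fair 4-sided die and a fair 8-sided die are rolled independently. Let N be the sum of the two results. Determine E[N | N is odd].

P(N is odd) = 1/2.
Σ over the event: 3·1/16 + 5·1/8 + 7·1/8 + 9·1/8 + 11·1/16 = 7/2.
E[N | N is odd] = (7/2) / (1/2) = 7.

7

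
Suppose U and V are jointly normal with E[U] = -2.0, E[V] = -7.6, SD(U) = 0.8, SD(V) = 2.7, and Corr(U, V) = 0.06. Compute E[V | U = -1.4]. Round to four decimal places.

-7.4785

For a bivariate normal, E[V | U=x] = μ_V + ρ·(σ_V/σ_U)·(x − μ_U).
E[V | U=-1.4] = -7.6 + (0.06)·(2.7/0.8)·(-1.4 − (-2.0)) = -7.6 + (0.2025)·(0.6) = -7.4785.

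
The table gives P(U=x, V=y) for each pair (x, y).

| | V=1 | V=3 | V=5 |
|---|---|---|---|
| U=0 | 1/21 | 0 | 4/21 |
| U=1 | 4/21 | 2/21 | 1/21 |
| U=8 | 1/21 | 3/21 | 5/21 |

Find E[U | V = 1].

2

P(V = 1) = 2/7.
Σ U·P over the event = 0·(1/21) + 1·(4/21) + 8·(1/21) = 4/7.
E[U | V = 1] = (4/7) / (2/7) = 2.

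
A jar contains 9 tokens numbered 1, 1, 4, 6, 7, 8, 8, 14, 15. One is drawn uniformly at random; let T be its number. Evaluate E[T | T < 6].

P(T < 6) = 1/3.
Σ over the event: 1·2/9 + 4·1/9 = 2/3.
E[T | T < 6] = (2/3) / (1/3) = 2.

2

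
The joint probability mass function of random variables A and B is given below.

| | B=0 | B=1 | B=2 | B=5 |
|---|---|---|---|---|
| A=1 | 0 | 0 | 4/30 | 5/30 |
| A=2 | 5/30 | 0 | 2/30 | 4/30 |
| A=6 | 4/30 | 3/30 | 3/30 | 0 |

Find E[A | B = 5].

13/9

P(B = 5) = 3/10.
Σ A·P over the event = 1·(5/30) + 2·(4/30) = 13/30.
E[A | B = 5] = (13/30) / (3/10) = 13/9.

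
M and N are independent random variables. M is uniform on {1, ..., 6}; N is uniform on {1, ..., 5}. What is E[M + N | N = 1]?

Outcomes with N = 1: (1,1), (2,1), (3,1), (4,1), (5,1), (6,1), each with probability 1/30.
E[M + N | N = 1] = (2 + 3 + 4 + 5 + 6 + 7) / 6 = 9/2.

9/2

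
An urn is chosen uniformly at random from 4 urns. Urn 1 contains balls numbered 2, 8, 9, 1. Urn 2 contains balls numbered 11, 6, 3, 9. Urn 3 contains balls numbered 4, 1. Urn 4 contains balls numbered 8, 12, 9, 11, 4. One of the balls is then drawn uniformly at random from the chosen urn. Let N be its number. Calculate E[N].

471/80

E[N | urn 1] = (2+8+9+1)/4 = 5.
E[N | urn 2] = (11+6+3+9)/4 = 29/4.
E[N | urn 3] = (4+1)/2 = 5/2.
E[N | urn 4] = (8+12+9+11+4)/5 = 44/5.
By the law of total expectation,
E[N] = (1/4)·(5) + (1/4)·(29/4) + (1/4)·(5/2) + (1/4)·(44/5) = 471/80.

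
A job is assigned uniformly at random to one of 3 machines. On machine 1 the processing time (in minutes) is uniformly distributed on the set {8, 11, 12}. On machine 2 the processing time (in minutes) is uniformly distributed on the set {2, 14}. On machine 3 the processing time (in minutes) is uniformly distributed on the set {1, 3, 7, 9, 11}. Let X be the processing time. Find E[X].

E[X | machine 1] = (8+11+12)/3 = 31/3.
E[X | machine 2] = (2+14)/2 = 8.
E[X | machine 3] = (1+3+7+9+11)/5 = 31/5.
E[X] = (1/3)·(31/3) + (1/3)·(8) + (1/3)·(31/5) = 368/45.

368/45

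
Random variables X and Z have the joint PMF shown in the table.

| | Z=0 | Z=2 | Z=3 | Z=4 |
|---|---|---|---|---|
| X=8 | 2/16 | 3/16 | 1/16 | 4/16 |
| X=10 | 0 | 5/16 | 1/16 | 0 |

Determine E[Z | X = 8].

P(X = 8) = 5/8.
Σ Z·P over the event = 0·(2/16) + 2·(3/16) + 3·(1/16) + 4·(4/16) = 25/16.
E[Z | X = 8] = (25/16) / (5/8) = 5/2.

5/2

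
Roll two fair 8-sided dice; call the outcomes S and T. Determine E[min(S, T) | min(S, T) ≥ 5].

47/8

P(min(S, T) ≥ 5) = 1/4.
Summing min(S,T)·P(x,y) over outcomes with min(S, T) ≥ 5 gives 47/32.
E[min(S, T) | min(S, T) ≥ 5] = (47/32) / (1/4) = 47/8.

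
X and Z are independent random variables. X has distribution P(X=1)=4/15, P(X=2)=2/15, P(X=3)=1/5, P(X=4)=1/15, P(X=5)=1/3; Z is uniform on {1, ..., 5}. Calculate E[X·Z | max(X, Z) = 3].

P(max(X, Z) = 3) = 1/5.
Summing XZ·P(x,y) over outcomes with max(X, Z) = 3 gives 26/25.
E[X·Z | max(X, Z) = 3] = (26/25) / (1/5) = 26/5.

26/5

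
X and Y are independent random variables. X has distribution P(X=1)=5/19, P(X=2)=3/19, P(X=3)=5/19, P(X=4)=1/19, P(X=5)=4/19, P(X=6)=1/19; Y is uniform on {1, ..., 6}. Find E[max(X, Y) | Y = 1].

P(Y = 1) = 1/6.
Summing max(X,Y)·P(x,y) over outcomes with Y = 1 gives 28/57.
E[max(X, Y) | Y = 1] = (28/57) / (1/6) = 56/19.

56/19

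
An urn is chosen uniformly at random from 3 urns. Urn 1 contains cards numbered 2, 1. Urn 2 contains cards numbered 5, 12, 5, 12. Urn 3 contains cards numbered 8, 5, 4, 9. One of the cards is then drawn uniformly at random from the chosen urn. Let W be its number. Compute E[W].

11/2

E[W | urn 1] = (2+1)/2 = 3/2.
E[W | urn 2] = (5+12+5+12)/4 = 17/2.
E[W | urn 3] = (8+5+4+9)/4 = 13/2.
E[W] = (1/3)·(3/2) + (1/3)·(17/2) + (1/3)·(13/2) = 11/2.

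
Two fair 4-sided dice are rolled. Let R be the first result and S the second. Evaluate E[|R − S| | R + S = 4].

4/3

P(R + S = 4) = 3/16.
Summing |R−S|·P(x,y) over outcomes with R + S = 4 gives 1/4.
E[|R − S| | R + S = 4] = (1/4) / (3/16) = 4/3.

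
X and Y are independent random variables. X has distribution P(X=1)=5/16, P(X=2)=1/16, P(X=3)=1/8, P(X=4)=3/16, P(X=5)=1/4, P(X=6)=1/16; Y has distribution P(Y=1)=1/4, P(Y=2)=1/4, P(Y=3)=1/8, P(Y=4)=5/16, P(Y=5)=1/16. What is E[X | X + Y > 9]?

P(X + Y > 9) = 5/128.
Summing X·P(x,y) over outcomes with X + Y > 9 gives 7/32.
E[X | X + Y > 9] = (7/32) / (5/128) = 28/5.

28/5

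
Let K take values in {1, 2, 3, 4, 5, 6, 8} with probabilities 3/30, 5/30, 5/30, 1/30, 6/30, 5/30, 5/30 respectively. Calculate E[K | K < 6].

31/10

P(K < 6) = 2/3.
Σ over the event: 1·1/10 + 2·1/6 + 3·1/6 + 4·1/30 + 5·1/5 = 31/15.
E[K | K < 6] = (31/15) / (2/3) = 31/10.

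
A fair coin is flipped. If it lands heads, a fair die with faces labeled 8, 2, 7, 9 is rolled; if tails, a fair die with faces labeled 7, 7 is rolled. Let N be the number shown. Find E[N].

27/4

E[N | heads] = (8+2+7+9)/4 = 13/2.
E[N | tails] = (7+7)/2 = 7.
E[N] = (1/2)·(13/2) + (1/2)·(7) = 27/4.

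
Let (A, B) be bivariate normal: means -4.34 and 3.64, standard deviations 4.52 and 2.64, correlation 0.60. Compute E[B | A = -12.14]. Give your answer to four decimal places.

0.9065

The regression of B on A has slope ρ·σ_B/σ_A and passes through (μ_A, μ_B).
E[B | A=-12.14] = 3.64 + (0.60)·(2.64/4.52)·(-12.14 − (-4.34)) = 3.64 + (0.3504425)·(-7.8) = 0.9065.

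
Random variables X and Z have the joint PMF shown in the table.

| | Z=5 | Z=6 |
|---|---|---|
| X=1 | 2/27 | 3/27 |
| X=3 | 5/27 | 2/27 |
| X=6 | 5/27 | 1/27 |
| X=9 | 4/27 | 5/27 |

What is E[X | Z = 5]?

83/16

P(Z = 5) = 16/27.
Summing X·P(X=x,Z=y) over the conditioning event gives 83/27.
E[X | Z = 5] = (83/27) / (16/27) = 83/16.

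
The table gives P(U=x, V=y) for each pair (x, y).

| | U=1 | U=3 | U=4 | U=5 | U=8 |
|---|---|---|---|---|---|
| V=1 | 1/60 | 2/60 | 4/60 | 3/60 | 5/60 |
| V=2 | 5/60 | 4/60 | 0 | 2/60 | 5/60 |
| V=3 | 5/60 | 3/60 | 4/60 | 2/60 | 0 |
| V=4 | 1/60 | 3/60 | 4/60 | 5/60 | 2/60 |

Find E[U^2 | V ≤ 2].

889/31

P(V ≤ 2) = 31/60.
Summing U^2·P(U=x,V=y) over the conditioning event gives 889/60.
E[U^2 | V ≤ 2] = (889/60) / (31/60) = 889/31.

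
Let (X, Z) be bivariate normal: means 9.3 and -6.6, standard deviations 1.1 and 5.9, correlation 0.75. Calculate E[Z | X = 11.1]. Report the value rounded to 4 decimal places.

0.6409

For a bivariate normal, E[Z | X=x] = μ_Z + ρ·(σ_Z/σ_X)·(x − μ_X).
E[Z | X=11.1] = -6.6 + (0.75)·(5.9/1.1)·(11.1 − (9.3)) = -6.6 + (4.0227)·(1.8) = 0.6409.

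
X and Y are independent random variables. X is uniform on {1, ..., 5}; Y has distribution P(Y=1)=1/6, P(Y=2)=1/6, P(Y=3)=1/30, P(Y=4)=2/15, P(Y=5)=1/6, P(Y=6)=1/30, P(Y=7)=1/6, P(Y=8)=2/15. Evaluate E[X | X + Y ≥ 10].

75/19

P(X + Y ≥ 10) = 19/75.
Summing X·P(x,y) over outcomes with X + Y ≥ 10 gives 1.
E[X | X + Y ≥ 10] = (1) / (19/75) = 75/19.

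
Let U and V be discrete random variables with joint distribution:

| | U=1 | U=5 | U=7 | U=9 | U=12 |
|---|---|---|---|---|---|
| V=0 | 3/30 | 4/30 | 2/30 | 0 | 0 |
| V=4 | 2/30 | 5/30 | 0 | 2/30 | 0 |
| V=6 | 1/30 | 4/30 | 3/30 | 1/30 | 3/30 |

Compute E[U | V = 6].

29/4

P(V = 6) = 2/5.
Σ U·P over the event = 1·(1/30) + 5·(4/30) + 7·(3/30) + 9·(1/30) + 12·(3/30) = 29/10.
E[U | V = 6] = (29/10) / (2/5) = 29/4.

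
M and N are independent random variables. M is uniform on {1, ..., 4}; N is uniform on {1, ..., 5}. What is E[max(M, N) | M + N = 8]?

9/2

Outcomes with M + N = 8: (3,5), (4,4), each with probability 1/20.
E[max(M, N) | M + N = 8] = (5 + 4) / 2 = 9/2.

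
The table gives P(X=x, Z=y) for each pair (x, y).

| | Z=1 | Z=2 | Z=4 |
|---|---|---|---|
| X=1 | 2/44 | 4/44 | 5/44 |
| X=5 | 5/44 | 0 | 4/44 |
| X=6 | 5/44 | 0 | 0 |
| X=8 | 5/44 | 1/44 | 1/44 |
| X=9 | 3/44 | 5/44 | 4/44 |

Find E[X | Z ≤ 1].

31/5

P(Z ≤ 1) = 5/11.
Summing X·P(X=x,Z=y) over the conditioning event gives 31/11.
E[X | Z ≤ 1] = (31/11) / (5/11) = 31/5.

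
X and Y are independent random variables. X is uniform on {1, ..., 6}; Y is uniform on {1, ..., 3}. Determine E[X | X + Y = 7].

5

Outcomes with X + Y = 7: (4,3), (5,2), (6,1), each with probability 1/18.
E[X | X + Y = 7] = (4 + 5 + 6) / 3 = 5.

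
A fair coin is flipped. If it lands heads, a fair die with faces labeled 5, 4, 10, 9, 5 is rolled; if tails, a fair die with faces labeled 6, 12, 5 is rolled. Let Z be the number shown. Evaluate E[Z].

E[Z | heads] = (5+4+10+9+5)/5 = 33/5.
E[Z | tails] = (6+12+5)/3 = 23/3.
By the law of total expectation,
E[Z] = (1/2)·(33/5) + (1/2)·(23/3) = 107/15.

107/15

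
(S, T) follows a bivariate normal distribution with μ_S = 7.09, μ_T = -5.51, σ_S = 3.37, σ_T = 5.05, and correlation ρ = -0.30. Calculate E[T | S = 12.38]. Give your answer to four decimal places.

E[T | S=x] = μ_T + ρ(σ_T/σ_S)(x − μ_S) for jointly normal variables.
E[T | S=12.38] = -5.51 + (-0.30)·(5.05/3.37)·(12.38 − (7.09)) = -5.51 + (-0.44955)·(5.29) = -7.8881.

-7.8881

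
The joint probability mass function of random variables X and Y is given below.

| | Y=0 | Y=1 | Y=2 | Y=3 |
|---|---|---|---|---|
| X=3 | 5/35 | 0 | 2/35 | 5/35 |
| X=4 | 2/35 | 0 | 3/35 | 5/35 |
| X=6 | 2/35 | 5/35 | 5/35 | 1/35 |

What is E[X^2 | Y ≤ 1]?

47/2

P(Y ≤ 1) = 2/5.
Σ X^2·P over the event = 9·(5/35) + 16·(2/35) + 36·(2/35) + 36·(5/35) = 47/5.
E[X^2 | Y ≤ 1] = (47/5) / (2/5) = 47/2.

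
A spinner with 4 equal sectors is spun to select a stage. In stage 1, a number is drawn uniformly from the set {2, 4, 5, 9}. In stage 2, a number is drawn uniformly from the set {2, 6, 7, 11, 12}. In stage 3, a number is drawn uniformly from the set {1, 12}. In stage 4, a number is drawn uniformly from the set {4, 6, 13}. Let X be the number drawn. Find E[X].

803/120

E[X | stage 1] = (2+4+5+9)/4 = 5.
E[X | stage 2] = (2+6+7+11+12)/5 = 38/5.
E[X | stage 3] = (1+12)/2 = 13/2.
E[X | stage 4] = (4+6+13)/3 = 23/3.
By the law of total expectation,
E[X] = (1/4)·(5) + (1/4)·(38/5) + (1/4)·(13/2) + (1/4)·(23/3) = 803/120.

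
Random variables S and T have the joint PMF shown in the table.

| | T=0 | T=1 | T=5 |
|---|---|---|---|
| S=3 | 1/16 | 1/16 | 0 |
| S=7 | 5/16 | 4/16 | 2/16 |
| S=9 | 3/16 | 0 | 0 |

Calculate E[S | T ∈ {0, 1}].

48/7

P(T ∈ {0, 1}) = 7/8.
Σ S·P over the event = 3·(1/16) + 3·(1/16) + 7·(5/16) + 7·(4/16) + 9·(3/16) = 6.
E[S | T ∈ {0, 1}] = (6) / (7/8) = 48/7.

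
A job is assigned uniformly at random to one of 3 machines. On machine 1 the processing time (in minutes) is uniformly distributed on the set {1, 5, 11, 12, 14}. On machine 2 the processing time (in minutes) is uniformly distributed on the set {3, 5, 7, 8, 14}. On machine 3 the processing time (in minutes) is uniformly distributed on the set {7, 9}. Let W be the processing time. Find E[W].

8

E[W | machine 1] = (1+5+11+12+14)/5 = 43/5.
E[W | machine 2] = (3+5+7+8+14)/5 = 37/5.
E[W | machine 3] = (7+9)/2 = 8.
E[W] = (1/3)·(43/5) + (1/3)·(37/5) + (1/3)·(8) = 8.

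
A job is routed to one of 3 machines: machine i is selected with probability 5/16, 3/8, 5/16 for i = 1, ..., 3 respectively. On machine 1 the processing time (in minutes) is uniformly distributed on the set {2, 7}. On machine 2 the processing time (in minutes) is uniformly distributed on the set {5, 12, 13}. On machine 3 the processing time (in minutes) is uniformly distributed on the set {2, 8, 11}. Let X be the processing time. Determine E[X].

235/32

E[X | machine 1] = (2+7)/2 = 9/2.
E[X | machine 2] = (5+12+13)/3 = 10.
E[X | machine 3] = (2+8+11)/3 = 7.
By the law of total expectation,
E[X] = (5/16)·(9/2) + (3/8)·(10) + (5/16)·(7) = 235/32.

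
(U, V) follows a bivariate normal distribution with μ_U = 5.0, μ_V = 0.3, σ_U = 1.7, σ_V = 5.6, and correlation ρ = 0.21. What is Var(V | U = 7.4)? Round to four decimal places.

29.9770

Var(V | U=x) = (1 − ρ²)·σ_V².
Var(V | U=7.4) = (5.6)²·(1 − (0.21)²) = 31.36·0.9559 = 29.9770.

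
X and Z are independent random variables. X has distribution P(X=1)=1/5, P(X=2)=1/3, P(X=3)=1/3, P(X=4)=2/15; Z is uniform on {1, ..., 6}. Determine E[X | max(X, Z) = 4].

P(max(X, Z) = 4) = 7/30.
Summing X·P(x,y) over outcomes with max(X, Z) = 4 gives 2/3.
E[X | max(X, Z) = 4] = (2/3) / (7/30) = 20/7.

20/7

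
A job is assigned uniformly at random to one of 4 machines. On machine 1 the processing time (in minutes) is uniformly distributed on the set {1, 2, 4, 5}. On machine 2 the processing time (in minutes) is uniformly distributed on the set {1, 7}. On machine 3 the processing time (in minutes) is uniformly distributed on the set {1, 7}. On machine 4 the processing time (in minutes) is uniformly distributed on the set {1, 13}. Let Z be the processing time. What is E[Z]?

E[Z | machine 1] = (1+2+4+5)/4 = 3.
E[Z | machine 2] = (1+7)/2 = 4.
E[Z | machine 3] = (1+7)/2 = 4.
E[Z | machine 4] = (1+13)/2 = 7.
By the law of total expectation,
E[Z] = (1/4)·(3) + (1/4)·(4) + (1/4)·(4) + (1/4)·(7) = 9/2.

9/2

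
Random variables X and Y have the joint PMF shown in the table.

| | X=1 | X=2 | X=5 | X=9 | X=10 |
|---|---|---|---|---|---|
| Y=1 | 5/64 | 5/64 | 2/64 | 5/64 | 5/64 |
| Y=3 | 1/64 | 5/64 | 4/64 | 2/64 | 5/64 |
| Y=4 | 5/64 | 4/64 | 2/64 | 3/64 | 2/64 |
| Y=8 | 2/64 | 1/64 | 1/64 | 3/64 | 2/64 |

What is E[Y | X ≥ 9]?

91/27

P(X ≥ 9) = 27/64.
Σ Y·P over the event = 1·(5/64) + 3·(2/64) + 4·(3/64) + 8·(3/64) + 1·(5/64) + 3·(5/64) + 4·(2/64) + 8·(2/64) = 91/64.
E[Y | X ≥ 9] = (91/64) / (27/64) = 91/27.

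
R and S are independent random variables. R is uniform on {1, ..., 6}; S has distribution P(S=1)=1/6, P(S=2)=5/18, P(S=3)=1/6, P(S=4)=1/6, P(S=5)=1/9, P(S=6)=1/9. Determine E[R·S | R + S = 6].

P(R + S = 6) = 4/27.
Summing RS·P(x,y) over outcomes with R + S = 6 gives 29/27.
E[R·S | R + S = 6] = (29/27) / (4/27) = 29/4.

29/4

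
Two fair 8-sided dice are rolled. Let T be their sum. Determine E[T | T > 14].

P(T > 14) = 3/64.
Σ over the event: 15·1/32 + 16·1/64 = 23/32.
E[T | T > 14] = (23/32) / (3/64) = 46/3.

46/3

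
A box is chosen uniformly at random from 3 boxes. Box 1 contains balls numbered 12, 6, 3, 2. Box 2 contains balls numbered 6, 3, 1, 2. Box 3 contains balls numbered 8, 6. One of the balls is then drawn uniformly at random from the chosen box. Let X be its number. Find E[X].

E[X | box 1] = (12+6+3+2)/4 = 23/4.
E[X | box 2] = (6+3+1+2)/4 = 3.
E[X | box 3] = (8+6)/2 = 7.
E[X] = (1/3)·(23/4) + (1/3)·(3) + (1/3)·(7) = 21/4.

21/4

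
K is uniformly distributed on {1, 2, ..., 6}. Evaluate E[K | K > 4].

11/2

Given K > 4, K is equally likely to be any of {5, 6}.
E[K | K > 4] = (5 + 6) / 2 = 11/2.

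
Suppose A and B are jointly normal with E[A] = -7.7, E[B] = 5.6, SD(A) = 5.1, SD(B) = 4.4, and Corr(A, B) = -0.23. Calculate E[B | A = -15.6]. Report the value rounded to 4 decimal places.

7.1676

For a bivariate normal, E[B | A=x] = μ_B + ρ·(σ_B/σ_A)·(x − μ_A).
E[B | A=-15.6] = 5.6 + (-0.23)·(4.4/5.1)·(-15.6 − (-7.7)) = 5.6 + (-0.19843)·(-7.9) = 7.1676.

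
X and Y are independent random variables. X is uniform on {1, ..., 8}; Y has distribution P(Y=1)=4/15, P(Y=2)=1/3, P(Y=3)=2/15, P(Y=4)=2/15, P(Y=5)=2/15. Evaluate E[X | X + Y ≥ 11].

22/3

P(X + Y ≥ 11) = 1/10.
Summing X·P(x,y) over outcomes with X + Y ≥ 11 gives 11/15.
E[X | X + Y ≥ 11] = (11/15) / (1/10) = 22/3.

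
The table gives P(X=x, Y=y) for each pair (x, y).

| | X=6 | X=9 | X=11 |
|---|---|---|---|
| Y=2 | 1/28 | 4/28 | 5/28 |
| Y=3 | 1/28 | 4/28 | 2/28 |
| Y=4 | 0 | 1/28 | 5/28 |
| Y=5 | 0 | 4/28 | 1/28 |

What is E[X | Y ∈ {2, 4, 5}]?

P(Y ∈ {2, 4, 5}) = 3/4.
Summing X·P(X=x,Y=y) over the conditioning event gives 52/7.
E[X | Y ∈ {2, 4, 5}] = (52/7) / (3/4) = 208/21.

208/21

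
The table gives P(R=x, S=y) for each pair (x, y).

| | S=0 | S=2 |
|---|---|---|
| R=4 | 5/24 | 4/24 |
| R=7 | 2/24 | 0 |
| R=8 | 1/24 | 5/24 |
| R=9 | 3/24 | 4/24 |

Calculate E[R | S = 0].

69/11

P(S = 0) = 11/24.
Summing R·P(R=x,S=y) over the conditioning event gives 23/8.
E[R | S = 0] = (23/8) / (11/24) = 69/11.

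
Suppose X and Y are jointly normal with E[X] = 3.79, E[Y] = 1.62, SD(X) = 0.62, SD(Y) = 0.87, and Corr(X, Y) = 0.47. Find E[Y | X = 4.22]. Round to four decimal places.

1.9036

For a bivariate normal, E[Y | X=x] = μ_Y + ρ·(σ_Y/σ_X)·(x − μ_X).
E[Y | X=4.22] = 1.62 + (0.47)·(0.87/0.62)·(4.22 − (3.79)) = 1.62 + (0.65952)·(0.43) = 1.9036.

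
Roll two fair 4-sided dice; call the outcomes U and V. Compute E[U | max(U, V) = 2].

Outcomes with max(U, V) = 2: (1,2), (2,1), (2,2), each with probability 1/16.
E[U | max(U, V) = 2] = (1 + 2 + 2) / 3 = 5/3.

5/3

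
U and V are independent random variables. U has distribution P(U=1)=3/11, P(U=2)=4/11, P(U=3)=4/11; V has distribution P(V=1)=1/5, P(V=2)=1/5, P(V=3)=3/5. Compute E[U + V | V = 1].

34/11

P(V = 1) = 1/5.
Summing (U+V)·P(x,y) over outcomes with V = 1 gives 34/55.
E[U + V | V = 1] = (34/55) / (1/5) = 34/11.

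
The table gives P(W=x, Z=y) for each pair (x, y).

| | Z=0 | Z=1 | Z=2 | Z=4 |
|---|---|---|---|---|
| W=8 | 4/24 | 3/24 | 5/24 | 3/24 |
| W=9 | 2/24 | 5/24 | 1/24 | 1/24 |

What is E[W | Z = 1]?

P(Z = 1) = 1/3.
Σ W·P over the event = 8·(3/24) + 9·(5/24) = 23/8.
E[W | Z = 1] = (23/8) / (1/3) = 69/8.

69/8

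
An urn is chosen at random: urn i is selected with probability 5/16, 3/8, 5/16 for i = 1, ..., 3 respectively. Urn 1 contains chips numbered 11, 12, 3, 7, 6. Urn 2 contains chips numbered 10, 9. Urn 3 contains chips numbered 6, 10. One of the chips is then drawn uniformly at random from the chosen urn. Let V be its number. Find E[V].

E[V | urn 1] = (11+12+3+7+6)/5 = 39/5.
E[V | urn 2] = (10+9)/2 = 19/2.
E[V | urn 3] = (6+10)/2 = 8.
E[V] = (5/16)·(39/5) + (3/8)·(19/2) + (5/16)·(8) = 17/2.

17/2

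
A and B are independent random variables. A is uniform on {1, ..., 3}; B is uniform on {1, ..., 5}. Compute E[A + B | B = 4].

6

Outcomes with B = 4: (1,4), (2,4), (3,4), each with probability 1/15.
E[A + B | B = 4] = (5 + 6 + 7) / 3 = 6.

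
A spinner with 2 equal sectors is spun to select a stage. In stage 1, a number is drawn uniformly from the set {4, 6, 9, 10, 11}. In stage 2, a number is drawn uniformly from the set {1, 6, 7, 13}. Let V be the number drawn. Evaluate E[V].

E[V | stage 1] = (4+6+9+10+11)/5 = 8.
E[V | stage 2] = (1+6+7+13)/4 = 27/4.
E[V] = (1/2)·(8) + (1/2)·(27/4) = 59/8.

59/8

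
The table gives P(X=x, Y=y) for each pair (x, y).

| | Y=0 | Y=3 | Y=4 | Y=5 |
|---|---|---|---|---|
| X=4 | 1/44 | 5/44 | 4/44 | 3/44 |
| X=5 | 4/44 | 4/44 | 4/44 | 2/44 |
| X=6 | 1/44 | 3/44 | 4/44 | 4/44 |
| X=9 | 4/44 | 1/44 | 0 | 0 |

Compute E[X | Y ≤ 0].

P(Y ≤ 0) = 5/22.
Summing X·P(X=x,Y=y) over the conditioning event gives 3/2.
E[X | Y ≤ 0] = (3/2) / (5/22) = 33/5.

33/5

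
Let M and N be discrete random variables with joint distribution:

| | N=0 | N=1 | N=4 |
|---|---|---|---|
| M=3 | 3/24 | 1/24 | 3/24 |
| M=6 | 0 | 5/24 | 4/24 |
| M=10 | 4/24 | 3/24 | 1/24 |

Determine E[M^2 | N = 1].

P(N = 1) = 3/8.
Σ M^2·P over the event = 9·(1/24) + 36·(5/24) + 100·(3/24) = 163/8.
E[M^2 | N = 1] = (163/8) / (3/8) = 163/3.

163/3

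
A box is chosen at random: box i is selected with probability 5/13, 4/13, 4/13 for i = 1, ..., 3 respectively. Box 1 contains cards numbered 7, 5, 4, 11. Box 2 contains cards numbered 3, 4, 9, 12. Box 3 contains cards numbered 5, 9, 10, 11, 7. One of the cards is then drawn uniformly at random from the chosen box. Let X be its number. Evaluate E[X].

E[X | box 1] = (7+5+4+11)/4 = 27/4.
E[X | box 2] = (3+4+9+12)/4 = 7.
E[X | box 3] = (5+9+10+11+7)/5 = 42/5.
By the law of total expectation,
E[X] = (5/13)·(27/4) + (4/13)·(7) + (4/13)·(42/5) = 1907/260.

1907/260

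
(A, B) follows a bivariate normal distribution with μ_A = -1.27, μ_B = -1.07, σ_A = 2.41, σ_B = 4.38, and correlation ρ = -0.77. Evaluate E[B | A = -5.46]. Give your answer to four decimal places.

4.7936

E[B | A=x] = μ_B + ρ(σ_B/σ_A)(x − μ_A) for jointly normal variables.
E[B | A=-5.46] = -1.07 + (-0.77)·(4.38/2.41)·(-5.46 − (-1.27)) = -1.07 + (-1.39942)·(-4.19) = 4.7936.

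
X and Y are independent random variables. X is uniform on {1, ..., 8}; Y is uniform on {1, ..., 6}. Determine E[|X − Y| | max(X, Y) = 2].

Outcomes with max(X, Y) = 2: (1,2), (2,1), (2,2), each with probability 1/48.
E[|X − Y| | max(X, Y) = 2] = (1 + 1 + 0) / 3 = 2/3.

2/3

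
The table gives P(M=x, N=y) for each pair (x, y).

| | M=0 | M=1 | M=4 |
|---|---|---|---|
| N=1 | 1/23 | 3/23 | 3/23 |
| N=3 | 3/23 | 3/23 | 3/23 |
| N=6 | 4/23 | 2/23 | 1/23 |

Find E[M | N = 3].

5/3

P(N = 3) = 9/23.
Σ M·P over the event = 0·(3/23) + 1·(3/23) + 4·(3/23) = 15/23.
E[M | N = 3] = (15/23) / (9/23) = 5/3.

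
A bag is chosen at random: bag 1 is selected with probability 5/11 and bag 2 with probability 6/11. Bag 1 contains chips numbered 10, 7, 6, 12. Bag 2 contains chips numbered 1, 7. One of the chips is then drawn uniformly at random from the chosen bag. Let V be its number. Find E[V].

E[V | bag 1] = (10+7+6+12)/4 = 35/4.
E[V | bag 2] = (1+7)/2 = 4.
By the law of total expectation,
E[V] = (5/11)·(35/4) + (6/11)·(4) = 271/44.

271/44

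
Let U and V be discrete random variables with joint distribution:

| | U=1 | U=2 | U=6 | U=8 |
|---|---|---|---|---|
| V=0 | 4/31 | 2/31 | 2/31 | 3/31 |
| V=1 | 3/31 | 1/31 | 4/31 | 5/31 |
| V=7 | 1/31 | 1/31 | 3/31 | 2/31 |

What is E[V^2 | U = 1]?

P(U = 1) = 8/31.
Σ V^2·P over the event = 0·(4/31) + 1·(3/31) + 49·(1/31) = 52/31.
E[V^2 | U = 1] = (52/31) / (8/31) = 13/2.

13/2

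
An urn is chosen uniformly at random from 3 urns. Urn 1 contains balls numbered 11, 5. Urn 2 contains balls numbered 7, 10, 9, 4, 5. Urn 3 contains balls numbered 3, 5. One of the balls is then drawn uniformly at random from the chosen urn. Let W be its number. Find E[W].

E[W | urn 1] = (11+5)/2 = 8.
E[W | urn 2] = (7+10+9+4+5)/5 = 7.
E[W | urn 3] = (3+5)/2 = 4.
E[W] = (1/3)·(8) + (1/3)·(7) + (1/3)·(4) = 19/3.

19/3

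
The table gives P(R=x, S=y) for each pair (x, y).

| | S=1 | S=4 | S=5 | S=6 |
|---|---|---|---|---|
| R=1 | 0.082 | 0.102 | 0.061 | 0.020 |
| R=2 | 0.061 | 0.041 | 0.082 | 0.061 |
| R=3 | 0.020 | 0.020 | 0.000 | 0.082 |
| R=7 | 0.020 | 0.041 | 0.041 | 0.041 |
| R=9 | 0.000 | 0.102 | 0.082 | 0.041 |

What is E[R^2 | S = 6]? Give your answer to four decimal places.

P(S = 6) = 0.245.
Σ R^2·P over the event = 1·(0.020) + 4·(0.061) + 9·(0.082) + 49·(0.041) + 81·(0.041) = 6.332.
E[R^2 | S = 6] = (6.332) / (0.245) = 25.8449.

25.8449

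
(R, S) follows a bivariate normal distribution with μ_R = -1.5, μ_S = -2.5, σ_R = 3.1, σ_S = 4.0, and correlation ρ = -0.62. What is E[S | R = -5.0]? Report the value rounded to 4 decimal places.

E[S | R=x] = μ_S + ρ(σ_S/σ_R)(x − μ_R) for jointly normal variables.
E[S | R=-5.0] = -2.5 + (-0.62)·(4.0/3.1)·(-5.0 − (-1.5)) = -2.5 + (-0.8)·(-3.5) = 0.3000.

0.3000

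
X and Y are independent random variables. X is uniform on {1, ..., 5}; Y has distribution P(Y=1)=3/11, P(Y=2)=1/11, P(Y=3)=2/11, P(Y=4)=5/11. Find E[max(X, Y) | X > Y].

P(X > Y) = 24/55.
Summing max(X,Y)·P(x,y) over outcomes with X > Y gives 97/55.
E[max(X, Y) | X > Y] = (97/55) / (24/55) = 97/24.

97/24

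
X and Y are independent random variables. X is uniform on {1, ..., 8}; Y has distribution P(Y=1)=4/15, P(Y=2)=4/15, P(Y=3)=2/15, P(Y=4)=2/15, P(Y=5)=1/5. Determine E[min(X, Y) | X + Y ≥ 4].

P(X + Y ≥ 4) = 9/10.
Summing min(X,Y)·P(x,y) over outcomes with X + Y ≥ 4 gives 11/5.
E[min(X, Y) | X + Y ≥ 4] = (11/5) / (9/10) = 22/9.

22/9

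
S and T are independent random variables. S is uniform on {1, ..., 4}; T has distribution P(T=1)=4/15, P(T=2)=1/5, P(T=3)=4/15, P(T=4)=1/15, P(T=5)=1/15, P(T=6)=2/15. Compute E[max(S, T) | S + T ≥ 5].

P(S + T ≥ 5) = 19/30.
Summing max(S,T)·P(x,y) over outcomes with S + T ≥ 5 gives 161/60.
E[max(S, T) | S + T ≥ 5] = (161/60) / (19/30) = 161/38.

161/38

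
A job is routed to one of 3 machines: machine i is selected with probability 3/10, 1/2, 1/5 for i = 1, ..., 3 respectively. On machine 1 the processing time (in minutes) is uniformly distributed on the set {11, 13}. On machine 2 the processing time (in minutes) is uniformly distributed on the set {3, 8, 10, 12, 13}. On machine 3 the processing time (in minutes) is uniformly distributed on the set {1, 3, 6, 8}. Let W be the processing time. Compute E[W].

E[W | machine 1] = (11+13)/2 = 12.
E[W | machine 2] = (3+8+10+12+13)/5 = 46/5.
E[W | machine 3] = (1+3+6+8)/4 = 9/2.
E[W] = (3/10)·(12) + (1/2)·(46/5) + (1/5)·(9/2) = 91/10.

91/10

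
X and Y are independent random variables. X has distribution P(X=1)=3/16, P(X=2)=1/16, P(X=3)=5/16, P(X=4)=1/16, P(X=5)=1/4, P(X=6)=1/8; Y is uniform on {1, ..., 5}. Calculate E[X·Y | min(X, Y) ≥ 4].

P(min(X, Y) ≥ 4) = 7/40.
Summing XY·P(x,y) over outcomes with min(X, Y) ≥ 4 gives 81/20.
E[X·Y | min(X, Y) ≥ 4] = (81/20) / (7/40) = 162/7.

162/7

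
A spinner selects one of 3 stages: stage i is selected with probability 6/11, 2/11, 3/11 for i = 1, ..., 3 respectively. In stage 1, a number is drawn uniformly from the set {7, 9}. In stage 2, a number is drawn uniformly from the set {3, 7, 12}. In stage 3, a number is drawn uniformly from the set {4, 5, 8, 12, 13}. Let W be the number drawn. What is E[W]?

E[W | stage 1] = (7+9)/2 = 8.
E[W | stage 2] = (3+7+12)/3 = 22/3.
E[W | stage 3] = (4+5+8+12+13)/5 = 42/5.
By the law of total expectation,
E[W] = (6/11)·(8) + (2/11)·(22/3) + (3/11)·(42/5) = 1318/165.

1318/165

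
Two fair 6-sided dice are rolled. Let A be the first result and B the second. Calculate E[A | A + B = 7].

Outcomes with A + B = 7: (1,6), (2,5), (3,4), (4,3), (5,2), (6,1), each with probability 1/36.
E[A | A + B = 7] = (1 + 2 + 3 + 4 + 5 + 6) / 6 = 7/2.

7/2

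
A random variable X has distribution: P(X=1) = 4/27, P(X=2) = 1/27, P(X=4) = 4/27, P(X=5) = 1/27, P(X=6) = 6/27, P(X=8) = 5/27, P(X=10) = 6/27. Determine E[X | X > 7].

100/11

P(X > 7) = 11/27.
Σ over the event: 8·5/27 + 10·2/9 = 100/27.
E[X | X > 7] = (100/27) / (11/27) = 100/11.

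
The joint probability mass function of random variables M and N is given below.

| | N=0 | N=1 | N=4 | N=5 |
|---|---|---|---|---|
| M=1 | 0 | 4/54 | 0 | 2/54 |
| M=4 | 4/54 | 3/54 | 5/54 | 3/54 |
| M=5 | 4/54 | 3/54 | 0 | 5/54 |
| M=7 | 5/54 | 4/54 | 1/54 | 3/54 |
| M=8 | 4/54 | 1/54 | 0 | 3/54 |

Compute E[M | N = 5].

P(N = 5) = 8/27.
Σ M·P over the event = 1·(2/54) + 4·(3/54) + 5·(5/54) + 7·(3/54) + 8·(3/54) = 14/9.
E[M | N = 5] = (14/9) / (8/27) = 21/4.

21/4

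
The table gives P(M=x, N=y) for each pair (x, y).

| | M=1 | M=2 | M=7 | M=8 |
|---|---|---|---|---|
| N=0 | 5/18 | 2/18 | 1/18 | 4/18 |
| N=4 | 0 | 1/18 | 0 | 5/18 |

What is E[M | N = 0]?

P(N = 0) = 2/3.
Σ M·P over the event = 1·(5/18) + 2·(2/18) + 7·(1/18) + 8·(4/18) = 8/3.
E[M | N = 0] = (8/3) / (2/3) = 4.

4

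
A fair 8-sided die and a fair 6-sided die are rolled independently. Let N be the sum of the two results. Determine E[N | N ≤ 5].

P(N ≤ 5) = 5/24.
Σ over the event: 2·1/48 + 3·1/24 + 4·1/16 + 5·1/12 = 5/6.
E[N | N ≤ 5] = (5/6) / (5/24) = 4.

4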